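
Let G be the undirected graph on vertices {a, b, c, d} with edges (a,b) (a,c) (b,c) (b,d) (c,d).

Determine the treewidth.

A width-2 tree decomposition is:
Bags: B1 = {b, c, d}  B2 = {a, b, c}
Tree: B1–B2
Each bag holds 3 vertices, so the decomposition has width 2, which upper-bounds the treewidth. For the lower bound, the 3 vertices {b, c, d} are pairwise adjacent, and any tree decomposition puts a clique entirely inside one bag — forcing width ≥ 2. Hence tw(G) = 2 exactly.

2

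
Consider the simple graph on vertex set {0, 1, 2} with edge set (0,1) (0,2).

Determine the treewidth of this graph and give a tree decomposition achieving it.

Treewidth 1.
One optimal decomposition is:
Bags: B1 = {0, 1}  B2 = {0, 2}
Tree: B1–B2

The largest bag has 2 vertices, giving width 1; this decomposition certifies tw(G) ≤ 1. Any graph with an edge has treewidth ≥ 1, and G has the edge 0–1. Combining the bounds, tw(G) = 1.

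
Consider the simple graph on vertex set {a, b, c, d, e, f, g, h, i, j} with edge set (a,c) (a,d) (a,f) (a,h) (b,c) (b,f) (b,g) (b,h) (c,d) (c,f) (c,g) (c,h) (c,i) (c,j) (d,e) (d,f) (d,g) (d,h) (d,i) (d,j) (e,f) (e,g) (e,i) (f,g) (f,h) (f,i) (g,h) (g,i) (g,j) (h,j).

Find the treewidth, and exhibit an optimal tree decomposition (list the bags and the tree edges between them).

Treewidth 4.
One optimal decomposition is:
Bags: B1 = {c, d, f, g, i}  B2 = {d, e, f, g, i}  B3 = {c, d, f, g, h}  B4 = {a, c, d, f, h}  B5 = {b, c, f, g, h}  B6 = {c, d, g, h, j}
Tree: B1–B2, B1–B3, B3–B4, B3–B5, B3–B6

Each bag holds 5 vertices, so the decomposition has width 4, which upper-bounds the treewidth. On the other hand G contains the 5-clique {c, d, g, h, j}. A clique must lie in a single bag of any decomposition, so no decomposition can have width below 4. Hence tw(G) = 4 exactly.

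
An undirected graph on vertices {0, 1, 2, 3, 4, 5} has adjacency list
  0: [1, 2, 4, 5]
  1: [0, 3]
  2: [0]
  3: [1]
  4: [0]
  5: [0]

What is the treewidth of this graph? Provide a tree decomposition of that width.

Each bag holds 2 vertices, so the decomposition has width 1, which upper-bounds the treewidth. G has an edge, so its treewidth is at least 1. Therefore the treewidth is 1.

Treewidth 1.
Bags: B1 = {0, 2}  B2 = {0, 1}  B3 = {0, 4}  B4 = {1, 3}  B5 = {0, 5}
Tree: B1–B2, B1–B3, B2–B4, B3–B5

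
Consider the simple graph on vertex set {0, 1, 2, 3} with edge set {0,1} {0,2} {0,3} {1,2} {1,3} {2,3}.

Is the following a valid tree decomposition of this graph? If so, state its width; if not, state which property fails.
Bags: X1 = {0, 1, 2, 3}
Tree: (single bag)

Yes; width 3.

Vertex coverage: the bags together contain {0, 1, 2, 3}, the full vertex set. Edge coverage: each edge of G has both endpoints in at least one bag. Running intersection: for every vertex, the bags containing it form a connected subtree. All three properties hold, so this is a valid tree decomposition of width max|bag| − 1 = 3, and hence tw(G) ≤ 3.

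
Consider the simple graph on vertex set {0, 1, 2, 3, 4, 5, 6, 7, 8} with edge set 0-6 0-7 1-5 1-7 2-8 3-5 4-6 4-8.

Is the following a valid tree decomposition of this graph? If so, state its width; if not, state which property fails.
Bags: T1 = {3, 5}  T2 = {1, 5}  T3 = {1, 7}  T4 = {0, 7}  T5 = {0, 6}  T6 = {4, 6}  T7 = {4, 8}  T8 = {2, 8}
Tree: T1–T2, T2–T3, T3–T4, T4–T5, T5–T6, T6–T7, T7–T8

Yes; width 1.

Vertex coverage: the bags together contain {0, 1, 2, 3, 4, 5, 6, 7, 8}, the full vertex set. Edge coverage: each edge of G has both endpoints in at least one bag. Running intersection: for every vertex, the bags containing it form a connected subtree. All three properties hold, so this is a valid tree decomposition of width max|bag| − 1 = 1, and hence tw(G) ≤ 1.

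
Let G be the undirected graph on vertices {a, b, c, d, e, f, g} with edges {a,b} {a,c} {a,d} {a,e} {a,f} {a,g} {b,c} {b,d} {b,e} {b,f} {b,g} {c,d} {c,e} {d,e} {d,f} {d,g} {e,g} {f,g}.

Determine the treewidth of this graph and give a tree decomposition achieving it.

Treewidth 4.
One optimal decomposition is:
Bags: B1 = {a, b, d, f, g}  B2 = {a, b, d, e, g}  B3 = {a, b, c, d, e}
Tree: B1–B2, B2–B3

Every bag has size at most 5, so the width is 5 − 1 = 4 and tw(G) ≤ 4. On the other hand G contains the 5-clique {a, b, d, e, g}. A clique must lie in a single bag of any decomposition, so no decomposition can have width below 4. Combining the bounds, tw(G) = 4.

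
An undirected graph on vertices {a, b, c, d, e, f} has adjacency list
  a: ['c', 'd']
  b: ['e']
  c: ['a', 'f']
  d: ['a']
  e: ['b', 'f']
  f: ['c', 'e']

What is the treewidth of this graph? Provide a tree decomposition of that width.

Every bag has size at most 2, so the width is 2 − 1 = 1 and tw(G) ≤ 1. Since G has at least one edge (e.g. d–a), it is not an edgeless graph, so tw(G) ≥ 1. Therefore the treewidth is 1.

Treewidth 1.
One optimal decomposition is:
Bags: B1 = {a, d}  B2 = {a, c}  B3 = {c, f}  B4 = {e, f}  B5 = {b, e}
Tree: B1–B2, B2–B3, B3–B4, B4–B5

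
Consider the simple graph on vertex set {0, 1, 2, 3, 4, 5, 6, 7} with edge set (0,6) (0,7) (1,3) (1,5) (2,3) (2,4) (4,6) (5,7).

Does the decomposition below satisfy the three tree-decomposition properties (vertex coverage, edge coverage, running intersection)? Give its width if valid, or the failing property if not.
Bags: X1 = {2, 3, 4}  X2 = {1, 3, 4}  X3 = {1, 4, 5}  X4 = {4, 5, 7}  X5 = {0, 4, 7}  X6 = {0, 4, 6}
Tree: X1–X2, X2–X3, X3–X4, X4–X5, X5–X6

Every vertex of G appears in some bag (union = {0, 1, 2, 3, 4, 5, 6, 7}); every edge is covered by a bag; and for each vertex v the set of bags containing v is connected in the bag tree. The decomposition is therefore valid. The largest bag has 3 vertices, so the width is 2.

Yes; width 2.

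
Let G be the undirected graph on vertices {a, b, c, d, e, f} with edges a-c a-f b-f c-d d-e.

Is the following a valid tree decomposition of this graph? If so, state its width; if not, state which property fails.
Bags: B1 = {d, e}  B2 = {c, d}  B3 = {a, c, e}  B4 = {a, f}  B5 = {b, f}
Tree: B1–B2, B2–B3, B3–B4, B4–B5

No — bags containing vertex e are not connected in the tree.

A tree decomposition must satisfy three properties: every vertex lies in some bag; for every edge, both endpoints lie together in some bag; and for every vertex, the bags containing it form a connected subtree. Here bags containing vertex e are not connected in the tree, so the decomposition is invalid.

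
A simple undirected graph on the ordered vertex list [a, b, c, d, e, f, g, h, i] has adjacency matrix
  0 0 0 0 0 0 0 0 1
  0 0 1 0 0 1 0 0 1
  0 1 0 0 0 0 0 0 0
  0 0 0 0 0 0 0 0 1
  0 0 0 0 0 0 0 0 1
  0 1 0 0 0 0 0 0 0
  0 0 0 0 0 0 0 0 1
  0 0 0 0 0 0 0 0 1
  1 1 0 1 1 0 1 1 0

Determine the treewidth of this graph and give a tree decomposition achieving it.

Treewidth 1.
One optimal decomposition is:
Bags: B1 = {g, i}  B2 = {d, i}  B3 = {e, i}  B4 = {b, i}  B5 = {h, i}  B6 = {b, c}  B7 = {a, i}  B8 = {b, f}
Tree: B1–B2, B1–B3, B2–B4, B3–B5, B4–B6, B1–B7, B4–B8

The largest bag has 2 vertices, giving width 1; this decomposition certifies tw(G) ≤ 1. G has an edge, so its treewidth is at least 1. Hence tw(G) = 1 exactly.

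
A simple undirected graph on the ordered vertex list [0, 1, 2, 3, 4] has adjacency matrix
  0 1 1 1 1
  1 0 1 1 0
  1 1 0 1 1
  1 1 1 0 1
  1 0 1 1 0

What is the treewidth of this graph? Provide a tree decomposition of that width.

Each bag holds 4 vertices, so the decomposition has width 3, which upper-bounds the treewidth. For the lower bound, the 4 vertices {0, 1, 2, 3} are pairwise adjacent, and any tree decomposition puts a clique entirely inside one bag — forcing width ≥ 3. Combining the bounds, tw(G) = 3.

Treewidth 3.
One such decomposition:
Bags: B1 = {0, 2, 3, 4}  B2 = {0, 1, 2, 3}
Tree: B1–B2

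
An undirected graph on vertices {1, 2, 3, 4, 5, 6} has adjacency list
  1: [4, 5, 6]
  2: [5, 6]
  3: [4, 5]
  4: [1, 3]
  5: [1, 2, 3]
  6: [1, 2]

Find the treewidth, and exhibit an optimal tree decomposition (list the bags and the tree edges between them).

Treewidth 2.
One such decomposition:
Bags: B1 = {1, 3, 4}  B2 = {1, 3, 5}  B3 = {1, 5, 6}  B4 = {2, 5, 6}
Tree: B1–B2, B2–B3, B3–B4

The largest bag has 3 vertices, giving width 2; this decomposition certifies tw(G) ≤ 2. The edges 4–3–5–1–4 form a cycle, so G is not a tree and its treewidth is at least 2. Combining the bounds, tw(G) = 2.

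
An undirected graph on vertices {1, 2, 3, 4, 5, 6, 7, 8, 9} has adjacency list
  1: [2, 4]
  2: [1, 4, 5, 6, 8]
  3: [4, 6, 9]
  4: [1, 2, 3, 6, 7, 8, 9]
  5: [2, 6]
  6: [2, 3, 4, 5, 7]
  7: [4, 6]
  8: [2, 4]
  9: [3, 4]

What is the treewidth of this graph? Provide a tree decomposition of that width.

The largest bag has 3 vertices, giving width 2; this decomposition certifies tw(G) ≤ 2. On the other hand G contains the 3-clique {3, 4, 9}. A clique must lie in a single bag of any decomposition, so no decomposition can have width below 2. The upper and lower bounds meet at 2, so that is the treewidth.

Treewidth 2.
One optimal decomposition is:
Bags: B1 = {2, 4, 6}  B2 = {2, 5, 6}  B3 = {3, 4, 6}  B4 = {1, 2, 4}  B5 = {3, 4, 9}  B6 = {2, 4, 8}  B7 = {4, 6, 7}
Tree: B1–B2, B1–B3, B1–B4, B3–B5, B4–B6, B1–B7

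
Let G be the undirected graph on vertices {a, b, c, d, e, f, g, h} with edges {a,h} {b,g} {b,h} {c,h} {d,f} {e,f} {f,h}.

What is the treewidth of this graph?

1

A width-1 tree decomposition is:
Bags: B1 = {b, h}  B2 = {a, h}  B3 = {c, h}  B4 = {f, h}  B5 = {e, f}  B6 = {b, g}  B7 = {d, f}
Tree: B1–B2, B2–B3, B1–B4, B4–B5, B1–B6, B4–B7
Every bag has size at most 2, so the width is 2 − 1 = 1 and tw(G) ≤ 1. Any graph with an edge has treewidth ≥ 1, and G has the edge b–h. Therefore the treewidth is 1.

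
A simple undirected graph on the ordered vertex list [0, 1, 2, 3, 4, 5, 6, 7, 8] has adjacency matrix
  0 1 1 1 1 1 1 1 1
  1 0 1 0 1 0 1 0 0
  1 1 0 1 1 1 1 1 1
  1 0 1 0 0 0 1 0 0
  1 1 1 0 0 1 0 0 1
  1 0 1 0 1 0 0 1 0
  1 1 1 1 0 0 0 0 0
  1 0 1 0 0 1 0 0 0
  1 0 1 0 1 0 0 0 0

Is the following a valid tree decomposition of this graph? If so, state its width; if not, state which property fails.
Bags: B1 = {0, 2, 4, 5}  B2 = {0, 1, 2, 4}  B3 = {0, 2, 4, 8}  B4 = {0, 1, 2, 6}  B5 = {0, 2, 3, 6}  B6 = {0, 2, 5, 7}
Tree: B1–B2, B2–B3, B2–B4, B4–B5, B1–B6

Vertex coverage: the bags together contain {0, 1, 2, 3, 4, 5, 6, 7, 8}, the full vertex set. Edge coverage: each edge of G has both endpoints in at least one bag. Running intersection: for every vertex, the bags containing it form a connected subtree. All three properties hold, so this is a valid tree decomposition of width max|bag| − 1 = 3, and hence tw(G) ≤ 3.

Yes; width 3.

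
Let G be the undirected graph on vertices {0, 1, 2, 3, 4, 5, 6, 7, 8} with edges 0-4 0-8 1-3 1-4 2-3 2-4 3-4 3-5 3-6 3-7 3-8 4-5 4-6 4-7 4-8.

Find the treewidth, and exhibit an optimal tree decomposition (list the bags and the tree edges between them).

Treewidth 2.
Bags: B1 = {2, 3, 4}  B2 = {3, 4, 7}  B3 = {3, 4, 6}  B4 = {3, 4, 5}  B5 = {3, 4, 8}  B6 = {0, 4, 8}  B7 = {1, 3, 4}
Tree: B1–B2, B1–B3, B2–B4, B4–B5, B5–B6, B4–B7

Every bag has size at most 3, so the width is 3 − 1 = 2 and tw(G) ≤ 2. For the lower bound, the 3 vertices {0, 4, 8} are pairwise adjacent, and any tree decomposition puts a clique entirely inside one bag — forcing width ≥ 2. The upper and lower bounds meet at 2, so that is the treewidth.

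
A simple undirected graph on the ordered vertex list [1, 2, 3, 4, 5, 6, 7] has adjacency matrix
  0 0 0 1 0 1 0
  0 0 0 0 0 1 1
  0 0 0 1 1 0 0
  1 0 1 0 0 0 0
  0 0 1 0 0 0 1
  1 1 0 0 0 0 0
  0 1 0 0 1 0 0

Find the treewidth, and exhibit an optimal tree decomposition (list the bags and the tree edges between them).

Every bag has size at most 3, so the width is 3 − 1 = 2 and tw(G) ≤ 2. Since 5–3–4–1–6–2–7–5 is a cycle in G, G is not acyclic. Forests are exactly the graphs of treewidth ≤ 1, so tw(G) ≥ 2. Therefore the treewidth is 2.

Treewidth 2.
One optimal decomposition is:
Bags: B1 = {3, 4, 5}  B2 = {1, 4, 5}  B3 = {1, 5, 6}  B4 = {2, 5, 6}  B5 = {2, 5, 7}
Tree: B1–B2, B2–B3, B3–B4, B4–B5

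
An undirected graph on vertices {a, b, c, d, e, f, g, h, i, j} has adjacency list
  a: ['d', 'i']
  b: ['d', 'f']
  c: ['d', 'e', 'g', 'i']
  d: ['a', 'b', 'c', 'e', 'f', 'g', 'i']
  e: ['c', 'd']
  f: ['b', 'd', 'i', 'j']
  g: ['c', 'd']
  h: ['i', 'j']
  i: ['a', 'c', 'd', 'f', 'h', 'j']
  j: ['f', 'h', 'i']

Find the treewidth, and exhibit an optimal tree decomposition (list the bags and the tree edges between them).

Treewidth 2.
One such decomposition:
Bags: B1 = {f, i, j}  B2 = {d, f, i}  B3 = {c, d, i}  B4 = {h, i, j}  B5 = {c, d, g}  B6 = {c, d, e}  B7 = {b, d, f}  B8 = {a, d, i}
Tree: B1–B2, B2–B3, B1–B4, B3–B5, B3–B6, B2–B7, B3–B8

The largest bag has 3 vertices, giving width 2; this decomposition certifies tw(G) ≤ 2. On the other hand G contains the 3-clique {c, d, g}. A clique must lie in a single bag of any decomposition, so no decomposition can have width below 2. The upper and lower bounds meet at 2, so that is the treewidth.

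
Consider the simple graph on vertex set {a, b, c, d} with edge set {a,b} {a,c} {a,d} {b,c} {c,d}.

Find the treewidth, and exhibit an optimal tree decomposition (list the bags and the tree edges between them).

Every bag has size at most 3, so the width is 3 − 1 = 2 and tw(G) ≤ 2. For the lower bound, the 3 vertices {a, c, d} are pairwise adjacent, and any tree decomposition puts a clique entirely inside one bag — forcing width ≥ 2. Combining the bounds, tw(G) = 2.

Treewidth 2.
One such decomposition:
Bags: B1 = {a, c, d}  B2 = {a, b, c}
Tree: B1–B2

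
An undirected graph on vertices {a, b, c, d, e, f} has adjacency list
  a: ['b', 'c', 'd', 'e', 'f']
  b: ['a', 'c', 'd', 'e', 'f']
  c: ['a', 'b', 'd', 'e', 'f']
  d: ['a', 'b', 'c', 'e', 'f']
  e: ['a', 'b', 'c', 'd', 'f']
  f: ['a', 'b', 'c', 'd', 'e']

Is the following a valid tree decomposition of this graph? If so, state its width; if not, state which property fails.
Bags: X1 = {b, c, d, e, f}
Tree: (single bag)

A tree decomposition must satisfy three properties: every vertex lies in some bag; for every edge, both endpoints lie together in some bag; and for every vertex, the bags containing it form a connected subtree. Here vertex a appears in no bag, so the decomposition is invalid.

No — vertex a appears in no bag.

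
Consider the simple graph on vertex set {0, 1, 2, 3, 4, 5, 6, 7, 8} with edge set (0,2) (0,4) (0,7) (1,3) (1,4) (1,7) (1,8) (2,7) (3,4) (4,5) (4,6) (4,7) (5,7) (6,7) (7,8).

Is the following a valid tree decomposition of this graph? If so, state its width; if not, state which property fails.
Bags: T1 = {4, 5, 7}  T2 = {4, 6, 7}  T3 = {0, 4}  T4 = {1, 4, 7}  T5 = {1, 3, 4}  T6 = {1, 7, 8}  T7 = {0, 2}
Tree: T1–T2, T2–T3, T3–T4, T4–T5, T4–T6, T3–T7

No — edge (7,0) lies in no bag.

A tree decomposition must satisfy three properties: every vertex lies in some bag; for every edge, both endpoints lie together in some bag; and for every vertex, the bags containing it form a connected subtree. Here edge (7,0) lies in no bag, so the decomposition is invalid.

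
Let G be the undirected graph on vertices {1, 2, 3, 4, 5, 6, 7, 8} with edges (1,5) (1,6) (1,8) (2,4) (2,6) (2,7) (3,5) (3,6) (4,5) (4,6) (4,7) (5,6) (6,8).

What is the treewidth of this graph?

2

A width-2 tree decomposition is:
Bags: B1 = {1, 5, 6}  B2 = {4, 5, 6}  B3 = {1, 6, 8}  B4 = {2, 4, 6}  B5 = {3, 5, 6}  B6 = {2, 4, 7}
Tree: B1–B2, B1–B3, B2–B4, B2–B5, B4–B6
Each bag holds 3 vertices, so the decomposition has width 2, which upper-bounds the treewidth. Conversely, {1, 6, 8} is a clique of size 3, and the vertices of any clique must share a bag in every tree decomposition; so some bag has ≥ 3 vertices and tw(G) ≥ 2. The upper and lower bounds meet at 2, so that is the treewidth.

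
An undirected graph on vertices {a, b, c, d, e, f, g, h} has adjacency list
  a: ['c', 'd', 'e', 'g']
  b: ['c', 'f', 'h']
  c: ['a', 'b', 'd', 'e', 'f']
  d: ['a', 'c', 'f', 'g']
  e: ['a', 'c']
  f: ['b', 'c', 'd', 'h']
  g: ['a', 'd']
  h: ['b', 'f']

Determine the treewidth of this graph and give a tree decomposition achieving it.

Treewidth 2.
One such decomposition:
Bags: B1 = {b, c, f}  B2 = {c, d, f}  B3 = {a, c, d}  B4 = {a, c, e}  B5 = {b, f, h}  B6 = {a, d, g}
Tree: B1–B2, B2–B3, B3–B4, B1–B5, B3–B6

The largest bag has 3 vertices, giving width 2; this decomposition certifies tw(G) ≤ 2. Conversely, {a, d, g} is a clique of size 3, and the vertices of any clique must share a bag in every tree decomposition; so some bag has ≥ 3 vertices and tw(G) ≥ 2. Combining the bounds, tw(G) = 2.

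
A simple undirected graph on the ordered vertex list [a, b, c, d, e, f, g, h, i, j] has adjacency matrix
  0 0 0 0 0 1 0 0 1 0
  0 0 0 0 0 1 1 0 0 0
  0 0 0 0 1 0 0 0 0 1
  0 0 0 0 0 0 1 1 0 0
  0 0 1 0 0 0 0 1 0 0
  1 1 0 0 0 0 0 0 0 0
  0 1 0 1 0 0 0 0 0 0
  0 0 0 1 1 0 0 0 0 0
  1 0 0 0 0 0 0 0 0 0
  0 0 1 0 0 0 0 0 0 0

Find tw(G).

A width-1 tree decomposition is:
Bags: B1 = {a, i}  B2 = {a, f}  B3 = {b, f}  B4 = {b, g}  B5 = {d, g}  B6 = {d, h}  B7 = {e, h}  B8 = {c, e}  B9 = {c, j}
Tree: B1–B2, B2–B3, B3–B4, B4–B5, B5–B6, B6–B7, B7–B8, B8–B9
The largest bag has 2 vertices, giving width 1; this decomposition certifies tw(G) ≤ 1. Any graph with an edge has treewidth ≥ 1, and G has the edge i–a. Therefore the treewidth is 1.

1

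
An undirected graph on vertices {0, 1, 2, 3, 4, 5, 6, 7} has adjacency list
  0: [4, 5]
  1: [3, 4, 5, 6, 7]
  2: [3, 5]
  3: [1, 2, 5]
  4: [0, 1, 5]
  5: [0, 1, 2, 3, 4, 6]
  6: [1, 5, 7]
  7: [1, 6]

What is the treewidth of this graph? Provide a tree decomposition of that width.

The largest bag has 3 vertices, giving width 2; this decomposition certifies tw(G) ≤ 2. Conversely, {0, 4, 5} is a clique of size 3, and the vertices of any clique must share a bag in every tree decomposition; so some bag has ≥ 3 vertices and tw(G) ≥ 2. The upper and lower bounds meet at 2, so that is the treewidth.

Treewidth 2.
One optimal decomposition is:
Bags: B1 = {1, 4, 5}  B2 = {1, 3, 5}  B3 = {0, 4, 5}  B4 = {2, 3, 5}  B5 = {1, 5, 6}  B6 = {1, 6, 7}
Tree: B1–B2, B1–B3, B2–B4, B1–B5, B5–B6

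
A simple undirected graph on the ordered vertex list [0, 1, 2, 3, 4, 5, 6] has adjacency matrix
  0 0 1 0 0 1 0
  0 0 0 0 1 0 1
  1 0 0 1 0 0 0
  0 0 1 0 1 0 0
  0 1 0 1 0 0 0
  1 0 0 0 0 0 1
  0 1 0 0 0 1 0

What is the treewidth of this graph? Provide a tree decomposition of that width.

Treewidth 2.
One such decomposition:
Bags: B1 = {1, 3, 4}  B2 = {1, 3, 6}  B3 = {3, 5, 6}  B4 = {0, 3, 5}  B5 = {0, 2, 3}
Tree: B1–B2, B2–B3, B3–B4, B4–B5

Every bag has size at most 3, so the width is 3 − 1 = 2 and tw(G) ≤ 2. For the lower bound, G contains the cycle 3–4–1–6–5–0–2–3, so G is not a forest; only forests have treewidth ≤ 1, hence tw(G) ≥ 2. Combining the bounds, tw(G) = 2.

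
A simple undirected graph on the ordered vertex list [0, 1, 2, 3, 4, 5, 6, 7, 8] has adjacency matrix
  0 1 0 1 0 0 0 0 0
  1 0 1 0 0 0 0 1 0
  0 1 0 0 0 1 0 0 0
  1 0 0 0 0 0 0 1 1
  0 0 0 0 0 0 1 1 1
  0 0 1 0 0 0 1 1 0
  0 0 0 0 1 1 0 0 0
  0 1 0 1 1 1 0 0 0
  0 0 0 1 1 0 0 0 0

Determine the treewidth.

3

A width-3 tree decomposition is:
Bags: B1 = {2, 4, 5, 6}  B2 = {2, 4, 5, 7}  B3 = {1, 2, 4, 7}  B4 = {1, 4, 7, 8}  B5 = {1, 3, 7, 8}  B6 = {0, 1, 3, 8}
Tree: B1–B2, B2–B3, B3–B4, B4–B5, B5–B6
Every bag has size at most 4, so the width is 4 − 1 = 3 and tw(G) ≤ 3. For the lower bound: the 4 vertex sets {2,5,6}, {4}, {7}, {0,1,3,8} are disjoint, each induces a connected subgraph, and every pair is joined by at least one edge of G. Contracting each set to a single vertex therefore yields K_{4} as a minor, and since treewidth is minor-monotone, tw(G) ≥ tw(K_{4}) = 3. Hence tw(G) = 3 exactly.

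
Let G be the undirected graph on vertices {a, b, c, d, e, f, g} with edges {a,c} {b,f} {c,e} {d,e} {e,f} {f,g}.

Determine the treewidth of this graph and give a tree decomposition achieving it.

Every bag has size at most 2, so the width is 2 − 1 = 1 and tw(G) ≤ 1. Since G has at least one edge (e.g. b–f), it is not an edgeless graph, so tw(G) ≥ 1. The upper and lower bounds meet at 1, so that is the treewidth.

Treewidth 1.
One such decomposition:
Bags: B1 = {b, f}  B2 = {e, f}  B3 = {c, e}  B4 = {d, e}  B5 = {a, c}  B6 = {f, g}
Tree: B1–B2, B2–B3, B3–B4, B3–B5, B2–B6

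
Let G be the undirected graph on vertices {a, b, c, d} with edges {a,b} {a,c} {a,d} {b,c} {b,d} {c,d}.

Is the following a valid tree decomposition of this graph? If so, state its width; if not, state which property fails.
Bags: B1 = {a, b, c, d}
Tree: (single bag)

Vertex coverage: the bags together contain {a, b, c, d}, the full vertex set. Edge coverage: each edge of G has both endpoints in at least one bag. Running intersection: for every vertex, the bags containing it form a connected subtree. All three properties hold, so this is a valid tree decomposition of width max|bag| − 1 = 3, and hence tw(G) ≤ 3.

Yes; width 3.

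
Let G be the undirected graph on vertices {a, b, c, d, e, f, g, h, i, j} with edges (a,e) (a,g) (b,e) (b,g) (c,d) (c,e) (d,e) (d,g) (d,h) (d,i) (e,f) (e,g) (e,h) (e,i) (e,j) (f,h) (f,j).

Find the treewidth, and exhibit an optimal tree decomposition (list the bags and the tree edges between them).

The largest bag has 3 vertices, giving width 2; this decomposition certifies tw(G) ≤ 2. On the other hand G contains the 3-clique {d, e, g}. A clique must lie in a single bag of any decomposition, so no decomposition can have width below 2. The upper and lower bounds meet at 2, so that is the treewidth.

Treewidth 2.
One such decomposition:
Bags: B1 = {d, e, g}  B2 = {a, e, g}  B3 = {b, e, g}  B4 = {c, d, e}  B5 = {d, e, h}  B6 = {e, f, h}  B7 = {d, e, i}  B8 = {e, f, j}
Tree: B1–B2, B1–B3, B1–B4, B4–B5, B5–B6, B4–B7, B6–B8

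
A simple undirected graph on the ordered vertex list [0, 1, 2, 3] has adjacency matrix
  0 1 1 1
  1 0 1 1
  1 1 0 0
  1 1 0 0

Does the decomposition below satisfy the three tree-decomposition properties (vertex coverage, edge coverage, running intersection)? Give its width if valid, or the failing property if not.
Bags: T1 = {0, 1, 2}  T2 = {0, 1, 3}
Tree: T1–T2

Yes; width 2.

Every vertex of G appears in some bag (union = {0, 1, 2, 3}); every edge is covered by a bag; and for each vertex v the set of bags containing v is connected in the bag tree. The decomposition is therefore valid. The largest bag has 3 vertices, so the width is 2.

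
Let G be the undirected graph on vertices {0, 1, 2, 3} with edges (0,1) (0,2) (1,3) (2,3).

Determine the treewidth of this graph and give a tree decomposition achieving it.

The largest bag has 3 vertices, giving width 2; this decomposition certifies tw(G) ≤ 2. Since 1–3–2–0–1 is a cycle in G, G is not acyclic. Forests are exactly the graphs of treewidth ≤ 1, so tw(G) ≥ 2. The upper and lower bounds meet at 2, so that is the treewidth.

Treewidth 2.
Bags: B1 = {1, 2, 3}  B2 = {0, 1, 2}
Tree: B1–B2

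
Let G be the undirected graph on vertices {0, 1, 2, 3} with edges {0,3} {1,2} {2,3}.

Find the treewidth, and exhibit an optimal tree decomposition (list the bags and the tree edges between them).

The largest bag has 2 vertices, giving width 1; this decomposition certifies tw(G) ≤ 1. Any graph with an edge has treewidth ≥ 1, and G has the edge 3–2. Therefore the treewidth is 1.

Treewidth 1.
Bags: B1 = {2, 3}  B2 = {0, 3}  B3 = {1, 2}
Tree: B1–B2, B1–B3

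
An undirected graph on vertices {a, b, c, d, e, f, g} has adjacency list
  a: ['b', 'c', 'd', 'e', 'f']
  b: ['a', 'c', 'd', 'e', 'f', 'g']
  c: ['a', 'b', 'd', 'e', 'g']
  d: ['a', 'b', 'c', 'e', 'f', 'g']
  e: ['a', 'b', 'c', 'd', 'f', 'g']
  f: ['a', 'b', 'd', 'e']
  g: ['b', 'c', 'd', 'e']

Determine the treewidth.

4

A width-4 tree decomposition is:
Bags: B1 = {a, b, d, e, f}  B2 = {a, b, c, d, e}  B3 = {b, c, d, e, g}
Tree: B1–B2, B2–B3
Each bag holds 5 vertices, so the decomposition has width 4, which upper-bounds the treewidth. For the lower bound, the 5 vertices {b, c, d, e, g} are pairwise adjacent, and any tree decomposition puts a clique entirely inside one bag — forcing width ≥ 4. Therefore the treewidth is 4.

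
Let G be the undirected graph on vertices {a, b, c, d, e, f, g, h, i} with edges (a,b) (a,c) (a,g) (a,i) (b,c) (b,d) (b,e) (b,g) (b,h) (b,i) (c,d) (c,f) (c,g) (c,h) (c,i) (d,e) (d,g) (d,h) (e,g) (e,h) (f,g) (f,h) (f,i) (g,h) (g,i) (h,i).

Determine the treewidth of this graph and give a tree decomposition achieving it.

Treewidth 4.
One optimal decomposition is:
Bags: B1 = {a, b, c, g, i}  B2 = {b, c, g, h, i}  B3 = {b, c, d, g, h}  B4 = {b, d, e, g, h}  B5 = {c, f, g, h, i}
Tree: B1–B2, B2–B3, B3–B4, B2–B5

The largest bag has 5 vertices, giving width 4; this decomposition certifies tw(G) ≤ 4. Conversely, {c, f, g, h, i} is a clique of size 5, and the vertices of any clique must share a bag in every tree decomposition; so some bag has ≥ 5 vertices and tw(G) ≥ 4. Therefore the treewidth is 4.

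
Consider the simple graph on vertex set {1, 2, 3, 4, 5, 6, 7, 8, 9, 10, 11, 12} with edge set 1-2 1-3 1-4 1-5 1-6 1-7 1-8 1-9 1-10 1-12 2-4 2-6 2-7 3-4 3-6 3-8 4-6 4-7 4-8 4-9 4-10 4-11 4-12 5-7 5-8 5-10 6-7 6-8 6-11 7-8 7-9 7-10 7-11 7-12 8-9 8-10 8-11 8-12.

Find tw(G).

A width-4 tree decomposition is:
Bags: B1 = {1, 4, 6, 7, 8}  B2 = {1, 4, 7, 8, 9}  B3 = {1, 4, 7, 8, 10}  B4 = {1, 4, 7, 8, 12}  B5 = {1, 3, 4, 6, 8}  B6 = {1, 5, 7, 8, 10}  B7 = {4, 6, 7, 8, 11}  B8 = {1, 2, 4, 6, 7}
Tree: B1–B2, B2–B3, B3–B4, B1–B5, B3–B6, B1–B7, B1–B8
Every bag has size at most 5, so the width is 5 − 1 = 4 and tw(G) ≤ 4. For the lower bound, the 5 vertices {1, 3, 4, 6, 8} are pairwise adjacent, and any tree decomposition puts a clique entirely inside one bag — forcing width ≥ 4. Combining the bounds, tw(G) = 4.

4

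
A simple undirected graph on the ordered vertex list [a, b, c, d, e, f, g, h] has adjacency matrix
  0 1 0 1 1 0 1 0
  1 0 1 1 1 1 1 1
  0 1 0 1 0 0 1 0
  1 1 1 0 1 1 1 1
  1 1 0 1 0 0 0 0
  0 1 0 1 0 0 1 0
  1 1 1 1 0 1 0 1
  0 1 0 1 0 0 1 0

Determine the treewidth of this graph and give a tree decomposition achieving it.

Each bag holds 4 vertices, so the decomposition has width 3, which upper-bounds the treewidth. For the lower bound, the 4 vertices {b, d, g, h} are pairwise adjacent, and any tree decomposition puts a clique entirely inside one bag — forcing width ≥ 3. Combining the bounds, tw(G) = 3.

Treewidth 3.
One optimal decomposition is:
Bags: B1 = {b, c, d, g}  B2 = {a, b, d, g}  B3 = {b, d, f, g}  B4 = {b, d, g, h}  B5 = {a, b, d, e}
Tree: B1–B2, B1–B3, B3–B4, B2–B5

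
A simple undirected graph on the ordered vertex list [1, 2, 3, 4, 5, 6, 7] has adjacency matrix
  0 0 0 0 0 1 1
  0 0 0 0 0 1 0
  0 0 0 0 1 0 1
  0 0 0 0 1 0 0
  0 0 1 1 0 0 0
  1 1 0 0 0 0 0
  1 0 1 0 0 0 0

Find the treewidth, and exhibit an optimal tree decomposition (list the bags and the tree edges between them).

The largest bag has 2 vertices, giving width 1; this decomposition certifies tw(G) ≤ 1. G has an edge, so its treewidth is at least 1. Therefore the treewidth is 1.

Treewidth 1.
Bags: B1 = {4, 5}  B2 = {3, 5}  B3 = {3, 7}  B4 = {1, 7}  B5 = {1, 6}  B6 = {2, 6}
Tree: B1–B2, B2–B3, B3–B4, B4–B5, B5–B6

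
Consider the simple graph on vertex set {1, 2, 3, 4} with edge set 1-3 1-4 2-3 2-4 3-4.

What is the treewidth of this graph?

A width-2 tree decomposition is:
Bags: B1 = {2, 3, 4}  B2 = {1, 3, 4}
Tree: B1–B2
Every bag has size at most 3, so the width is 3 − 1 = 2 and tw(G) ≤ 2. For the lower bound, the 3 vertices {1, 3, 4} are pairwise adjacent, and any tree decomposition puts a clique entirely inside one bag — forcing width ≥ 2. Hence tw(G) = 2 exactly.

2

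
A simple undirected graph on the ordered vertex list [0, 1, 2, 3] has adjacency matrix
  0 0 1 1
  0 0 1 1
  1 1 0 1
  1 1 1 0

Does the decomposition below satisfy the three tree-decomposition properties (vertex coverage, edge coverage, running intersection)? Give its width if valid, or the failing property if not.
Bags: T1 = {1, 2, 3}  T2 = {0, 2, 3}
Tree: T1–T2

Yes; width 2.

Checking the three conditions: (i) the bags cover all of {0, 1, 2, 3}; (ii) for each edge, some bag contains both endpoints; (iii) the bags containing any fixed vertex form a subtree. All hold, so the decomposition is valid with width 3 − 1 = 2.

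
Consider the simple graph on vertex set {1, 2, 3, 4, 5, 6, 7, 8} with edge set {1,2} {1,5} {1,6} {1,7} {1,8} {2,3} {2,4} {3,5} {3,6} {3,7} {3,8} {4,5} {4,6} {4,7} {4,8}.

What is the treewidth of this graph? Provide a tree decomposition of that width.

Treewidth 3.
One optimal decomposition is:
Bags: B1 = {1, 3, 4, 8}  B2 = {1, 3, 4, 5}  B3 = {1, 2, 3, 4}  B4 = {1, 3, 4, 6}  B5 = {1, 3, 4, 7}
Tree: B1–B2, B2–B3, B3–B4, B4–B5

The largest bag has 4 vertices, giving width 3; this decomposition certifies tw(G) ≤ 3. For the lower bound: the 4 vertex sets {4,8}, {3,5}, {1}, {2} are disjoint, each induces a connected subgraph, and every pair is joined by at least one edge of G. Contracting each set to a single vertex therefore yields K_{4} as a minor, and since treewidth is minor-monotone, tw(G) ≥ tw(K_{4}) = 3. The upper and lower bounds meet at 3, so that is the treewidth.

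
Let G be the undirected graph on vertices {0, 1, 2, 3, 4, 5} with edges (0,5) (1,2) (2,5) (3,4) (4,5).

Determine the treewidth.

A width-1 tree decomposition is:
Bags: B1 = {0, 5}  B2 = {4, 5}  B3 = {2, 5}  B4 = {1, 2}  B5 = {3, 4}
Tree: B1–B2, B2–B3, B3–B4, B2–B5
Each bag holds 2 vertices, so the decomposition has width 1, which upper-bounds the treewidth. G has an edge, so its treewidth is at least 1. Hence tw(G) = 1 exactly.

1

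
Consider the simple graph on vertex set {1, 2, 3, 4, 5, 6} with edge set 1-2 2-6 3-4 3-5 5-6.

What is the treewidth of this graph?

A width-1 tree decomposition is:
Bags: B1 = {3, 4}  B2 = {3, 5}  B3 = {5, 6}  B4 = {2, 6}  B5 = {1, 2}
Tree: B1–B2, B2–B3, B3–B4, B4–B5
Every bag has size at most 2, so the width is 2 − 1 = 1 and tw(G) ≤ 1. Since G has at least one edge (e.g. 4–3), it is not an edgeless graph, so tw(G) ≥ 1. Combining the bounds, tw(G) = 1.

1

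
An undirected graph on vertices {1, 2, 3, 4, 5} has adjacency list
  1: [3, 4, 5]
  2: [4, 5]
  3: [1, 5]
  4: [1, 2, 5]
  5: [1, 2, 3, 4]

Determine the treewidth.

A width-2 tree decomposition is:
Bags: B1 = {1, 4, 5}  B2 = {2, 4, 5}  B3 = {1, 3, 5}
Tree: B1–B2, B1–B3
Every bag has size at most 3, so the width is 3 − 1 = 2 and tw(G) ≤ 2. Conversely, {1, 3, 5} is a clique of size 3, and the vertices of any clique must share a bag in every tree decomposition; so some bag has ≥ 3 vertices and tw(G) ≥ 2. The upper and lower bounds meet at 2, so that is the treewidth.

2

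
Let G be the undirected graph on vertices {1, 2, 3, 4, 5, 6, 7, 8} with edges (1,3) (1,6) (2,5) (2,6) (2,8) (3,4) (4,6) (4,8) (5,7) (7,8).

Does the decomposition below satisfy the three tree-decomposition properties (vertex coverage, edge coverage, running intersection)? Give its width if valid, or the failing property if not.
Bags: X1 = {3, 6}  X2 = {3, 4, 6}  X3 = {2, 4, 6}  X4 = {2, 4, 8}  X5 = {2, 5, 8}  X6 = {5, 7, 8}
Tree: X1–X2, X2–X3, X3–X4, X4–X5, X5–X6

No — vertex 1 appears in no bag.

A tree decomposition must satisfy three properties: every vertex lies in some bag; for every edge, both endpoints lie together in some bag; and for every vertex, the bags containing it form a connected subtree. Here vertex 1 appears in no bag, so the decomposition is invalid.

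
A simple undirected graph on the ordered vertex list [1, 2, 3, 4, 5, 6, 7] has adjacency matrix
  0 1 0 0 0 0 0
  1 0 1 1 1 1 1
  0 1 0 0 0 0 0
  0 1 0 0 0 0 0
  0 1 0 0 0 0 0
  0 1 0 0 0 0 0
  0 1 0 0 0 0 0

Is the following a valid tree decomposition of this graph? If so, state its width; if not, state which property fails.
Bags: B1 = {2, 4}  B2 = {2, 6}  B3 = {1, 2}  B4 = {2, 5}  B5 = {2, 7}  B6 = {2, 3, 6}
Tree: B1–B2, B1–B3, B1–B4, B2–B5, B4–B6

No — bags containing vertex 6 are not connected in the tree.

A tree decomposition must satisfy three properties: every vertex lies in some bag; for every edge, both endpoints lie together in some bag; and for every vertex, the bags containing it form a connected subtree. Here bags containing vertex 6 are not connected in the tree, so the decomposition is invalid.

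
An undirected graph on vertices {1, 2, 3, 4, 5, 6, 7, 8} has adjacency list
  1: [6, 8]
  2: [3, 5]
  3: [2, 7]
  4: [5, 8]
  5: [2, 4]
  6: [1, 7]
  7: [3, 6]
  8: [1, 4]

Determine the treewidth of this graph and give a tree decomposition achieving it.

The largest bag has 3 vertices, giving width 2; this decomposition certifies tw(G) ≤ 2. Since 5–4–8–1–6–7–3–2–5 is a cycle in G, G is not acyclic. Forests are exactly the graphs of treewidth ≤ 1, so tw(G) ≥ 2. Therefore the treewidth is 2.

Treewidth 2.
Bags: B1 = {4, 5, 8}  B2 = {1, 5, 8}  B3 = {1, 5, 6}  B4 = {5, 6, 7}  B5 = {3, 5, 7}  B6 = {2, 3, 5}
Tree: B1–B2, B2–B3, B3–B4, B4–B5, B5–B6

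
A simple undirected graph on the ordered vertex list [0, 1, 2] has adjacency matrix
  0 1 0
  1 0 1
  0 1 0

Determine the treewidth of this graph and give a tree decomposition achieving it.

The largest bag has 2 vertices, giving width 1; this decomposition certifies tw(G) ≤ 1. Since G has at least one edge (e.g. 1–2), it is not an edgeless graph, so tw(G) ≥ 1. Combining the bounds, tw(G) = 1.

Treewidth 1.
One optimal decomposition is:
Bags: B1 = {1, 2}  B2 = {0, 1}
Tree: B1–B2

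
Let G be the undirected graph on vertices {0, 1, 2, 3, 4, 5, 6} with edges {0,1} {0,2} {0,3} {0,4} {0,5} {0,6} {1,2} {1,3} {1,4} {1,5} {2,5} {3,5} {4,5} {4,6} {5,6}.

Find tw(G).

A width-3 tree decomposition is:
Bags: B1 = {0, 1, 3, 5}  B2 = {0, 1, 4, 5}  B3 = {0, 4, 5, 6}  B4 = {0, 1, 2, 5}
Tree: B1–B2, B2–B3, B2–B4
The largest bag has 4 vertices, giving width 3; this decomposition certifies tw(G) ≤ 3. For the lower bound, the 4 vertices {0, 1, 2, 5} are pairwise adjacent, and any tree decomposition puts a clique entirely inside one bag — forcing width ≥ 3. Combining the bounds, tw(G) = 3.

3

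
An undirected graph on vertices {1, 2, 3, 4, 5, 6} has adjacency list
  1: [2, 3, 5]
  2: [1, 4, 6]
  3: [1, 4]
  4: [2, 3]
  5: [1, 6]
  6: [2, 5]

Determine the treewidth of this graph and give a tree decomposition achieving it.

Treewidth 2.
Bags: B1 = {2, 3, 4}  B2 = {1, 2, 3}  B3 = {1, 2, 6}  B4 = {1, 5, 6}
Tree: B1–B2, B2–B3, B3–B4

Each bag holds 3 vertices, so the decomposition has width 2, which upper-bounds the treewidth. Since 4–3–1–2–4 is a cycle in G, G is not acyclic. Forests are exactly the graphs of treewidth ≤ 1, so tw(G) ≥ 2. Combining the bounds, tw(G) = 2.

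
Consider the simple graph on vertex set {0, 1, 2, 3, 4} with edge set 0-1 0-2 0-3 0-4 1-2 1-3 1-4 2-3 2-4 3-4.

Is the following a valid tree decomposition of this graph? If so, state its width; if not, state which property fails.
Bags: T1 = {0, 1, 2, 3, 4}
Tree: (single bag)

Yes; width 4.

Checking the three conditions: (i) the bags cover all of {0, 1, 2, 3, 4}; (ii) for each edge, some bag contains both endpoints; (iii) the bags containing any fixed vertex form a subtree. All hold, so the decomposition is valid with width 5 − 1 = 4.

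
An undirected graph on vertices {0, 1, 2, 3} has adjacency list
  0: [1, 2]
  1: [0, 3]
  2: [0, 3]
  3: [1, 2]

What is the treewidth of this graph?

2

A width-2 tree decomposition is:
Bags: B1 = {0, 1, 3}  B2 = {0, 2, 3}
Tree: B1–B2
Every bag has size at most 3, so the width is 3 − 1 = 2 and tw(G) ≤ 2. Since 0–1–3–2–0 is a cycle in G, G is not acyclic. Forests are exactly the graphs of treewidth ≤ 1, so tw(G) ≥ 2. The upper and lower bounds meet at 2, so that is the treewidth.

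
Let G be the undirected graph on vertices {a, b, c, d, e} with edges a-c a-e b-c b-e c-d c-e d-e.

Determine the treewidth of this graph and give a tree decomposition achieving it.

Treewidth 2.
One such decomposition:
Bags: B1 = {c, d, e}  B2 = {a, c, e}  B3 = {b, c, e}
Tree: B1–B2, B2–B3

Every bag has size at most 3, so the width is 3 − 1 = 2 and tw(G) ≤ 2. For the lower bound, the 3 vertices {c, d, e} are pairwise adjacent, and any tree decomposition puts a clique entirely inside one bag — forcing width ≥ 2. The upper and lower bounds meet at 2, so that is the treewidth.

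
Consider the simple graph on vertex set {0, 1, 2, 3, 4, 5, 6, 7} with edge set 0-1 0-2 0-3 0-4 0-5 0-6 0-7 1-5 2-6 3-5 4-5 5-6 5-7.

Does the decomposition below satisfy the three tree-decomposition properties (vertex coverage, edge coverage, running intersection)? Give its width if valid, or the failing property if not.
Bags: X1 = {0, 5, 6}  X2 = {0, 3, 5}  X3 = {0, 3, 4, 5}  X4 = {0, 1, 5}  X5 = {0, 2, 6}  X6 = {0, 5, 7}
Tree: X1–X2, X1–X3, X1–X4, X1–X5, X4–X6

A tree decomposition must satisfy three properties: every vertex lies in some bag; for every edge, both endpoints lie together in some bag; and for every vertex, the bags containing it form a connected subtree. Here bags containing vertex 3 are not connected in the tree, so the decomposition is invalid.

No — bags containing vertex 3 are not connected in the tree.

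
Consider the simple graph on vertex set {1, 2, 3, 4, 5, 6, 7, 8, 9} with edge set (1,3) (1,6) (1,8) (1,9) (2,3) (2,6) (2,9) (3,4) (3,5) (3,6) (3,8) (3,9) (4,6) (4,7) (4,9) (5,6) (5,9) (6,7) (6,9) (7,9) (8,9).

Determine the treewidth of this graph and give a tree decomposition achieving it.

Treewidth 3.
Bags: B1 = {3, 4, 6, 9}  B2 = {4, 6, 7, 9}  B3 = {1, 3, 6, 9}  B4 = {2, 3, 6, 9}  B5 = {1, 3, 8, 9}  B6 = {3, 5, 6, 9}
Tree: B1–B2, B1–B3, B3–B4, B3–B5, B4–B6

Each bag holds 4 vertices, so the decomposition has width 3, which upper-bounds the treewidth. Conversely, {1, 3, 8, 9} is a clique of size 4, and the vertices of any clique must share a bag in every tree decomposition; so some bag has ≥ 4 vertices and tw(G) ≥ 3. Hence tw(G) = 3 exactly.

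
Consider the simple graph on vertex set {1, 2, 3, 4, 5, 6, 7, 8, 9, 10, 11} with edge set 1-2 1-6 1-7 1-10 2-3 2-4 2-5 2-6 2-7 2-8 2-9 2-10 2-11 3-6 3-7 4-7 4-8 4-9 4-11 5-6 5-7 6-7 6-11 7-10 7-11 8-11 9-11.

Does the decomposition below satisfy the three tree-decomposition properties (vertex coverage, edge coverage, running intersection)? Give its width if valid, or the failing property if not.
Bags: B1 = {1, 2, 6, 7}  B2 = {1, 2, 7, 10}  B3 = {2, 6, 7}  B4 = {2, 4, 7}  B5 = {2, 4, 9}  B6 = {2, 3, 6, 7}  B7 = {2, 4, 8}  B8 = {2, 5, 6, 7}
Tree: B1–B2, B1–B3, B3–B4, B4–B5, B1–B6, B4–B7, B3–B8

A tree decomposition must satisfy three properties: every vertex lies in some bag; for every edge, both endpoints lie together in some bag; and for every vertex, the bags containing it form a connected subtree. Here vertex 11 appears in no bag, so the decomposition is invalid.

No — vertex 11 appears in no bag.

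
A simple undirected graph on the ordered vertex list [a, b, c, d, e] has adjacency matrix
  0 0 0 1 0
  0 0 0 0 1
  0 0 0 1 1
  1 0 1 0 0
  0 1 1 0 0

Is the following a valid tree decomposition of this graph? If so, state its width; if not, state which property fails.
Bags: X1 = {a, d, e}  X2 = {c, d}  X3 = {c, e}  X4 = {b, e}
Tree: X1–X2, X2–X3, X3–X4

A tree decomposition must satisfy three properties: every vertex lies in some bag; for every edge, both endpoints lie together in some bag; and for every vertex, the bags containing it form a connected subtree. Here bags containing vertex e are not connected in the tree, so the decomposition is invalid.

No — bags containing vertex e are not connected in the tree.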